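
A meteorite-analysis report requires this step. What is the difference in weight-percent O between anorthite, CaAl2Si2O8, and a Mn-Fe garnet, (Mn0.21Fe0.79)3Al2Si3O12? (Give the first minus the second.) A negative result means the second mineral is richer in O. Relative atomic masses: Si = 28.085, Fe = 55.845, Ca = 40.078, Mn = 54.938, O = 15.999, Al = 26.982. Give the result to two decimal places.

O in CaAl2Si2O8: molar mass 278.204 g/mol; 8×15.999 = 127.992 g → 46.01 wt%.
O in (Mn0.21Fe0.79)3Al2Si3O12: molar mass 497.171 g/mol; 12×15.999 = 191.988 g → 38.62 wt%.
Difference = 46.01 − 38.62 = 7.39 percentage points.

7.39 percentage points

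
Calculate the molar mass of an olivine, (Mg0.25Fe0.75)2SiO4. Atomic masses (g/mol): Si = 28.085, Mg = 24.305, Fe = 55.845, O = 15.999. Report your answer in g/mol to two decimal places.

The formula mass is the sum 0.50(24.305) + 1.50(55.845) + 1(28.085) + 4(15.999).

188.00 g/mol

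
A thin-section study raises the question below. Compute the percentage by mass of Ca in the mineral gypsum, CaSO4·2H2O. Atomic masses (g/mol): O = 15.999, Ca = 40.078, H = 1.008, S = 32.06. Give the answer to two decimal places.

23.28 mass %

Molar mass of CaSO4·2H2O: 1×40.078 + 1×32.06 + 6×15.999 + 4×1.008 = 172.164 g/mol.
Mass of Ca per formula unit: 1 × 40.078 = 40.078 g.
Weight fraction Ca = 40.078 / 172.164 = 0.2328.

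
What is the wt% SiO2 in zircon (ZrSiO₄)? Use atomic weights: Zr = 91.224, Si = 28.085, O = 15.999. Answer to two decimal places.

Molar mass of ZrSiO₄ = 1*91.224 + 1*28.085 + 4*15.999 = 183.305 g/mol.
Each formula unit contains 1 Si, equivalent to 1/1 = 1.0000 mol SiO2.
M(SiO2) = 1×28.085 + 2×15.999 = 60.083 g/mol.
Mass of SiO2 per formula unit = 1.0000 × 60.083 = 60.083 g.
SiO2 wt% = 60.083 / 183.305 × 100 = 32.78%.

32.78 wt%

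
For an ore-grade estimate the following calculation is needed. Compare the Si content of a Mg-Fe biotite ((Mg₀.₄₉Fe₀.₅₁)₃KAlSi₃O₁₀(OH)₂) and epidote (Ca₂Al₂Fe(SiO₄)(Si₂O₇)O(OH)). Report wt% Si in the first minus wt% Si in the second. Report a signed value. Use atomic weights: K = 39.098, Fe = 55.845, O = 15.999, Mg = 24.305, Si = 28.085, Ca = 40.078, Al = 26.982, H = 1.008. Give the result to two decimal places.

0.66 percentage points

M((Mg₀.₄₉Fe₀.₅₁)₃KAlSi₃O₁₀(OH)₂) = 465.510 g/mol, so wt% Si = 84.255/465.510 × 100 = 18.10%.
M(Ca₂Al₂Fe(SiO₄)(Si₂O₇)O(OH)) = 483.215 g/mol, so wt% Si = 84.255/483.215 × 100 = 17.44%.
18.10 − 17.44 = 0.66 pp.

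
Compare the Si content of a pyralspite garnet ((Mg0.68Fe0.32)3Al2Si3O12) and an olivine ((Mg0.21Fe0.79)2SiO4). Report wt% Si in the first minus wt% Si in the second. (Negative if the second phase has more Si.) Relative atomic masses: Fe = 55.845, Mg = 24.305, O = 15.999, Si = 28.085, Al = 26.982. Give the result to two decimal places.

4.70 percentage points

M((Mg0.68Fe0.32)3Al2Si3O12) = 433.400 g/mol, so wt% Si = 84.255/433.400 × 100 = 19.44%.
M((Mg0.21Fe0.79)2SiO4) = 190.524 g/mol, so wt% Si = 28.085/190.524 × 100 = 14.74%.
19.44 − 14.74 = 4.70 pp.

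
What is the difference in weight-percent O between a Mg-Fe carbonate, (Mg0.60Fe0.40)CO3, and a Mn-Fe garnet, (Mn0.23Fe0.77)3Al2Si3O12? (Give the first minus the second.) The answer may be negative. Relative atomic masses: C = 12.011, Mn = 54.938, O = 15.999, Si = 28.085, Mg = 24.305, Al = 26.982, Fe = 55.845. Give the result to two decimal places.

10.90 percentage points

O in (Mg0.60Fe0.40)CO3: molar mass 96.929 g/mol; 3×15.999 = 47.997 g → 49.52 wt%.
O in (Mn0.23Fe0.77)3Al2Si3O12: molar mass 497.116 g/mol; 12×15.999 = 191.988 g → 38.62 wt%.
Difference = 49.52 − 38.62 = 10.90 percentage points.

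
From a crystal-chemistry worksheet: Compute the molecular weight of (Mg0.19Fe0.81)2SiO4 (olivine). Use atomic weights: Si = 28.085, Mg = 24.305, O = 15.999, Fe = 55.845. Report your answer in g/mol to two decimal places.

Mg: 0.38 × 24.305 = 9.2359
Fe: 1.62 × 55.845 = 90.4689
Si: 1 × 28.085 = 28.0850
O: 4 × 15.999 = 63.9960
Summing the contributions gives the formula mass.

191.79 g/mol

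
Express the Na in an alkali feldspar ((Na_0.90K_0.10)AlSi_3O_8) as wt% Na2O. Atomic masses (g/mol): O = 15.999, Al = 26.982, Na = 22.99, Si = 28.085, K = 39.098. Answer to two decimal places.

Molar mass of (Na_0.90K_0.10)AlSi_3O_8 = 0.90*22.99 + 0.10*39.098 + 1*26.982 + 3*28.085 + 8*15.999 = 263.830 g/mol.
Each formula unit contains 0.90 Na, equivalent to 0.90/2 = 0.4500 mol Na2O.
M(Na2O) = 2×22.99 + 1×15.999 = 61.979 g/mol.
Mass of Na2O per formula unit = 0.4500 × 61.979 = 27.891 g.
Na2O wt% = 27.891 / 263.830 × 100 = 10.57%.

10.57 wt%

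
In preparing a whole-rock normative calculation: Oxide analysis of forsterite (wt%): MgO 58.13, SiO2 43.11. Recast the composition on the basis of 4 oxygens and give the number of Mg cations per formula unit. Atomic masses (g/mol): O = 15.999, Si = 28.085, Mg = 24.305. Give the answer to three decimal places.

2.005 Mg apfu

58.13 wt% MgO ÷ 40.304 g/mol = 1.44229 mol, giving 1.44229 Mg and 1.44229 O.
43.11 wt% SiO2 ÷ 60.083 g/mol = 0.71751 mol, giving 0.71751 Si and 1.43502 O.
Oxygen sums to 2.87731; scaling by 4/2.87731 = 1.39019 puts the formula on 4 O.
Mg: 1.44229 × 1.39019 = 2.005 atoms per formula unit.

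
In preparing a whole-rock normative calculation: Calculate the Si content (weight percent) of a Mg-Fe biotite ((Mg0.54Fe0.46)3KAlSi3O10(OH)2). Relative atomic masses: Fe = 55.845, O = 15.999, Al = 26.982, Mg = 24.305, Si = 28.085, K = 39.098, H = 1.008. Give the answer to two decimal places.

Molar mass of (Mg0.54Fe0.46)3KAlSi3O10(OH)2: 1.62*24.305 + 1.38*55.845 + 1*39.098 + 1*26.982 + 3*28.085 + 12*15.999 + 2*1.008 = 460.779 g/mol.
Mass of Si per formula unit: 3 × 28.085 = 84.255 g.
Weight fraction Si = 84.255 / 460.779 = 0.1829.

18.29 weight percent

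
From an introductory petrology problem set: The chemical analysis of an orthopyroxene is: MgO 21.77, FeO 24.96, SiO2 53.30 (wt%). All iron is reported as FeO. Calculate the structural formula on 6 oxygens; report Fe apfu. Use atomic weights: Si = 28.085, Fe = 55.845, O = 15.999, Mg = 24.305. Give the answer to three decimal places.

21.77 wt% MgO ÷ 40.304 g/mol = 0.54014 mol, giving 0.54014 Mg and 0.54014 O.
24.96 wt% FeO ÷ 71.844 g/mol = 0.34742 mol, giving 0.34742 Fe and 0.34742 O.
53.30 wt% SiO2 ÷ 60.083 g/mol = 0.88711 mol, giving 0.88711 Si and 1.77422 O.
Oxygen sums to 2.66178; scaling by 6/2.66178 = 2.25413 puts the formula on 6 O.
Fe: 0.34742 × 2.25413 = 0.783 atoms per formula unit.

0.783 Fe apfu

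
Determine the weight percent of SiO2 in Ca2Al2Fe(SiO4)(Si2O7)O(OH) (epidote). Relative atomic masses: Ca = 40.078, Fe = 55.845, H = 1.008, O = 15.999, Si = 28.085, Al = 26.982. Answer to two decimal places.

37.30 wt%

Formula mass = 483.215 g/mol.
3 Si → 3.0000 mol SiO2 per formula unit; M(SiO2) = 60.083, so SiO2 mass = 180.249 g.
180.249/483.215 × 100 = 37.30 wt%.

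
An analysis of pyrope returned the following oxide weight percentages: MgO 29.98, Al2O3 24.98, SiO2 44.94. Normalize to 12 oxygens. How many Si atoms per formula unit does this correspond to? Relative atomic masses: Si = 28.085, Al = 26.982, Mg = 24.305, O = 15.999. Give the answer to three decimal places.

3.017 Si apfu

MgO: 29.98/40.304 = 0.74385 mol → 0.74385 mol Mg, 0.74385 mol O.
Al2O3: 24.98/101.961 = 0.24500 mol → 0.49000 mol Al, 0.73500 mol O.
SiO2: 44.94/60.083 = 0.74797 mol → 0.74797 mol Si, 1.49594 mol O.
Total oxygen = 2.97479 mol. Normalization factor = 12/2.97479 = 4.03390.
Si per 12 O = 0.74797 × 4.03390 = 3.017.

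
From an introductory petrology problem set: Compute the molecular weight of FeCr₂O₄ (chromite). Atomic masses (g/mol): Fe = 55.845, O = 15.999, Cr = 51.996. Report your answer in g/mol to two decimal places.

The formula mass is the sum 1×55.845 + 2×51.996 + 4×15.999.

223.83 g/mol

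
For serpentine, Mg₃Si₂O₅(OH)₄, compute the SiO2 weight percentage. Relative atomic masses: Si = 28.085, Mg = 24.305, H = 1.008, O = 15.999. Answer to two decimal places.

43.36 wt%

Molar mass of Mg₃Si₂O₅(OH)₄ = 3*24.305 + 2*28.085 + 9*15.999 + 4*1.008 = 277.108 g/mol.
Each formula unit contains 2 Si, equivalent to 2/1 = 2.0000 mol SiO2.
M(SiO2) = 1×28.085 + 2×15.999 = 60.083 g/mol.
Mass of SiO2 per formula unit = 2.0000 × 60.083 = 120.166 g.
SiO2 wt% = 120.166 / 277.108 × 100 = 43.36%.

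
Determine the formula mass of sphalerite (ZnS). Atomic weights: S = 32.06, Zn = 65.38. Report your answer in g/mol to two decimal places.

The formula mass is the sum 1(65.38) + 1(32.06).

97.44 g/mol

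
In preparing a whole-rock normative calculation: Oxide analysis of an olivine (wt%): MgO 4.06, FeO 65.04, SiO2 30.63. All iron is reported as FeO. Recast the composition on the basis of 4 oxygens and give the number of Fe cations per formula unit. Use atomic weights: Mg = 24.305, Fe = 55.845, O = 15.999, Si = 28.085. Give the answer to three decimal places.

MgO (M=40.304): mol = 0.10073; Mg = 0.10073, O = 0.10073.
FeO (M=71.844): mol = 0.90529; Fe = 0.90529, O = 0.90529.
SiO2 (M=60.083): mol = 0.50979; Si = 0.50979, O = 1.01958.
ΣO = 2.02560; factor = 4/ΣO = 1.97472.
Fe apfu = 0.90529 × 1.97472 = 1.788.

1.788 Fe apfu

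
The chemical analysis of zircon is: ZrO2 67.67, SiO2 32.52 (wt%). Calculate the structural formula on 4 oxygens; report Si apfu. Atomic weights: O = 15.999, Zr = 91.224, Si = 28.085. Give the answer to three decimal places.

ZrO2: 67.67/123.222 = 0.54917 mol → 0.54917 mol Zr, 1.09834 mol O.
SiO2: 32.52/60.083 = 0.54125 mol → 0.54125 mol Si, 1.08250 mol O.
Total oxygen = 2.18084 mol. Normalization factor = 4/2.18084 = 1.83416.
Si per 4 O = 0.54125 × 1.83416 = 0.993.

0.993 Si apfu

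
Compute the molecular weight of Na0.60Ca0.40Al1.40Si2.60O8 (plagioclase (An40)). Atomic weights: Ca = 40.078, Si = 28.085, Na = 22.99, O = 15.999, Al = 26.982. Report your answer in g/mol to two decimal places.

268.61 g/mol

Na: 0.60 × 22.99 = 13.7940
Ca: 0.40 × 40.078 = 16.0312
Al: 1.40 × 26.982 = 37.7748
Si: 2.60 × 28.085 = 73.0210
O: 8 × 15.999 = 127.9920
Summing the contributions gives the formula mass.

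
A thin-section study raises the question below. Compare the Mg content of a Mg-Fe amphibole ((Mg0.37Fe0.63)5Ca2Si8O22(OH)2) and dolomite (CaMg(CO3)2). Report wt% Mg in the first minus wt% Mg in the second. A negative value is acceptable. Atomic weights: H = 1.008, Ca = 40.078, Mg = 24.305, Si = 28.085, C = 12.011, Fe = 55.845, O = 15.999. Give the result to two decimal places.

First mineral: 44.964 g Mg in 911.704 g formula = 4.93 wt% Mg.
Second mineral: 24.305 g Mg in 184.399 g formula = 13.18 wt% Mg.
4.93% − 13.18% gives a difference of -8.25 percentage points.

-8.25 percentage points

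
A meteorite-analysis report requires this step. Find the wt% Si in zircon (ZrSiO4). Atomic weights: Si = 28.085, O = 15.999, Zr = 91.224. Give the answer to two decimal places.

Molar mass of ZrSiO4: 1*91.224 + 1*28.085 + 4*15.999 = 183.305 g/mol.
Mass of Si per formula unit: 1 × 28.085 = 28.085 g.
Weight fraction Si = 28.085 / 183.305 = 0.1532.

15.32 wt%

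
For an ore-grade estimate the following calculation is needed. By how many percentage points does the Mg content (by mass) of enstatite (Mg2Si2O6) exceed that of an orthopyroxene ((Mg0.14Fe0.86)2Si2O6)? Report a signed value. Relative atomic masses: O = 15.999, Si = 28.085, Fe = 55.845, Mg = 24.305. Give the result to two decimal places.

Mg in Mg2Si2O6: molar mass 200.774 g/mol; 2×24.305 = 48.610 g → 24.21 wt%.
Mg in (Mg0.14Fe0.86)2Si2O6: molar mass 255.023 g/mol; 0.28×24.305 = 6.805 g → 2.67 wt%.
Difference = 24.21 − 2.67 = 21.54 percentage points.

21.54 percentage points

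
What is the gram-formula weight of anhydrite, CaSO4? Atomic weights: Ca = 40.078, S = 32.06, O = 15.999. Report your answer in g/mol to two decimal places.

136.13 g/mol

M = 1*40.078 + 1*32.06 + 4*15.999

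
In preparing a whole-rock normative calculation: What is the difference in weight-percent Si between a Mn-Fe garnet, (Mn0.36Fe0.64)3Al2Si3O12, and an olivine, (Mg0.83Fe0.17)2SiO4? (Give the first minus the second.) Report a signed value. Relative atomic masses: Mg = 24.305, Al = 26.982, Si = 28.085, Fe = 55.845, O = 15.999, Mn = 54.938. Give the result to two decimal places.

-1.59 percentage points

M((Mn0.36Fe0.64)3Al2Si3O12) = 496.762 g/mol, so wt% Si = 84.255/496.762 × 100 = 16.96%.
M((Mg0.83Fe0.17)2SiO4) = 151.415 g/mol, so wt% Si = 28.085/151.415 × 100 = 18.55%.
16.96 − 18.55 = -1.59 pp.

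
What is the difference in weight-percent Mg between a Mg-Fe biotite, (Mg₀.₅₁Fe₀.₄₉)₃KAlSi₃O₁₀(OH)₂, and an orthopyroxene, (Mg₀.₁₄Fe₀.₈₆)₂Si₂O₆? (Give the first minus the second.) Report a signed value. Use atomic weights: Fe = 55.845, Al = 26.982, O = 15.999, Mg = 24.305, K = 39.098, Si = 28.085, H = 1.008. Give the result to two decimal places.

Mg in (Mg₀.₅₁Fe₀.₄₉)₃KAlSi₃O₁₀(OH)₂: molar mass 463.618 g/mol; 1.53×24.305 = 37.187 g → 8.02 wt%.
Mg in (Mg₀.₁₄Fe₀.₈₆)₂Si₂O₆: molar mass 255.023 g/mol; 0.28×24.305 = 6.805 g → 2.67 wt%.
Difference = 8.02 − 2.67 = 5.35 percentage points.

5.35 percentage points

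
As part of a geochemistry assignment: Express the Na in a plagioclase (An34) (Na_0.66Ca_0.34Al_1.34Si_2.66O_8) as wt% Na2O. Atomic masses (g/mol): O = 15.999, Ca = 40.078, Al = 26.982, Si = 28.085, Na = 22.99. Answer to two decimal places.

7.64 wt%

M(Na_0.66Ca_0.34Al_1.34Si_2.66O_8) = 267.654 g/mol; M(Na2O) = 61.979 g/mol.
Moles Na2O per formula unit = 0.66 Na ÷ 2 = 0.3300.
Na2O fraction = (0.3300 × 61.979) / 267.654 = 20.453/267.654 = 0.0764.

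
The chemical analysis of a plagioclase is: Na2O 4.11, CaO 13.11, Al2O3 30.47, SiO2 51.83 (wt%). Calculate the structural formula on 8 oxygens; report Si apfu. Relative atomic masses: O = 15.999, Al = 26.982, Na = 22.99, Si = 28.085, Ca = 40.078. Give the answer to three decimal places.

2.362 Si apfu

Na2O (M=61.979): mol = 0.06631; Na = 0.13262, O = 0.06631.
CaO (M=56.077): mol = 0.23379; Ca = 0.23379, O = 0.23379.
Al2O3 (M=101.961): mol = 0.29884; Al = 0.59768, O = 0.89652.
SiO2 (M=60.083): mol = 0.86264; Si = 0.86264, O = 1.72528.
ΣO = 2.92190; factor = 8/ΣO = 2.73794.
Si apfu = 0.86264 × 2.73794 = 2.362.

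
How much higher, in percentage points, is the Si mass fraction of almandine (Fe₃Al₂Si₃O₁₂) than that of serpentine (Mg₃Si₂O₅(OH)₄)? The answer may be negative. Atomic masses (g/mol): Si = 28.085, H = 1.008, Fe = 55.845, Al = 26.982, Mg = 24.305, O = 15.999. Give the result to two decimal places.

-3.34 percentage points

First mineral: 84.255 g Si in 497.742 g formula = 16.93 wt% Si.
Second mineral: 56.170 g Si in 277.108 g formula = 20.27 wt% Si.
16.93% − 20.27% gives a difference of -3.34 percentage points.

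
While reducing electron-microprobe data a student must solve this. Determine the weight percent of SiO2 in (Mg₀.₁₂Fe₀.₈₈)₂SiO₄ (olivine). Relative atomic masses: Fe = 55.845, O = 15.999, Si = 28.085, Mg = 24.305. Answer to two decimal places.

Molar mass of (Mg₀.₁₂Fe₀.₈₈)₂SiO₄ = 0.24×24.305 + 1.76×55.845 + 1×28.085 + 4×15.999 = 196.201 g/mol.
Each formula unit contains 1 Si, equivalent to 1/1 = 1.0000 mol SiO2.
M(SiO2) = 1×28.085 + 2×15.999 = 60.083 g/mol.
Mass of SiO2 per formula unit = 1.0000 × 60.083 = 60.083 g.
SiO2 wt% = 60.083 / 196.201 × 100 = 30.62%.

30.62 wt%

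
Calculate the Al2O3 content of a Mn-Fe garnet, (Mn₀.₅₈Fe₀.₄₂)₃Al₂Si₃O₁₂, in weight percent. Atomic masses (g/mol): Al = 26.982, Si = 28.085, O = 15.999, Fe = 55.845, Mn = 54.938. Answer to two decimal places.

20.55 wt%

Molar mass of (Mn₀.₅₈Fe₀.₄₂)₃Al₂Si₃O₁₂ = 1.74·54.938 + 1.26·55.845 + 2·26.982 + 3·28.085 + 12·15.999 = 496.164 g/mol.
Each formula unit contains 2 Al, equivalent to 2/2 = 1.0000 mol Al2O3.
M(Al2O3) = 2×26.982 + 3×15.999 = 101.961 g/mol.
Mass of Al2O3 per formula unit = 1.0000 × 101.961 = 101.961 g.
Al2O3 wt% = 101.961 / 496.164 × 100 = 20.55%.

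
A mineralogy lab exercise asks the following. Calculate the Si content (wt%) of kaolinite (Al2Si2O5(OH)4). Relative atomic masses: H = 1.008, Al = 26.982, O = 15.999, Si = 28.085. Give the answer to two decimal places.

21.76 wt%

Molar mass of Al2Si2O5(OH)4: 2·26.982 + 2·28.085 + 9·15.999 + 4·1.008 = 258.157 g/mol.
Mass of Si per formula unit: 2 × 28.085 = 56.170 g.
Weight fraction Si = 56.170 / 258.157 = 0.2176.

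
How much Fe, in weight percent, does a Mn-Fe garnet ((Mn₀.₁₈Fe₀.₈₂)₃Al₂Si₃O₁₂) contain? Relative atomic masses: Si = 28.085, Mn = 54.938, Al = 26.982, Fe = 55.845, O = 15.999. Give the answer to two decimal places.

27.63 weight percent

Formula mass = 0.54×54.938 + 2.46×55.845 + 2×26.982 + 3×28.085 + 12×15.999 = 497.252 g/mol, of which 137.379 g is Fe.
So Fe makes up 137.379/497.252 = 0.2763 of the mass, i.e. 27.63%.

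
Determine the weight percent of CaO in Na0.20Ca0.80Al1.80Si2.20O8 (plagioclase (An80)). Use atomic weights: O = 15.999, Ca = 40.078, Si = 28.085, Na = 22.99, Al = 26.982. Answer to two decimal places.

Molar mass of Na0.20Ca0.80Al1.80Si2.20O8 = 0.20×22.99 + 0.80×40.078 + 1.80×26.982 + 2.20×28.085 + 8×15.999 = 275.007 g/mol.
Each formula unit contains 0.80 Ca, equivalent to 0.80/1 = 0.8000 mol CaO.
M(CaO) = 1×40.078 + 1×15.999 = 56.077 g/mol.
Mass of CaO per formula unit = 0.8000 × 56.077 = 44.862 g.
CaO wt% = 44.862 / 275.007 × 100 = 16.31%.

16.31 wt%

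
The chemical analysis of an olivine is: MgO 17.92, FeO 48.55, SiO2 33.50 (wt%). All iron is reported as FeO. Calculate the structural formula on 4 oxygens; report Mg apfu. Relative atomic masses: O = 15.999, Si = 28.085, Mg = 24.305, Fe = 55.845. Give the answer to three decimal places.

0.796 Mg apfu

17.92 wt% MgO ÷ 40.304 g/mol = 0.44462 mol, giving 0.44462 Mg and 0.44462 O.
48.55 wt% FeO ÷ 71.844 g/mol = 0.67577 mol, giving 0.67577 Fe and 0.67577 O.
33.50 wt% SiO2 ÷ 60.083 g/mol = 0.55756 mol, giving 0.55756 Si and 1.11512 O.
Oxygen sums to 2.23551; scaling by 4/2.23551 = 1.78930 puts the formula on 4 O.
Mg: 0.44462 × 1.78930 = 0.796 atoms per formula unit.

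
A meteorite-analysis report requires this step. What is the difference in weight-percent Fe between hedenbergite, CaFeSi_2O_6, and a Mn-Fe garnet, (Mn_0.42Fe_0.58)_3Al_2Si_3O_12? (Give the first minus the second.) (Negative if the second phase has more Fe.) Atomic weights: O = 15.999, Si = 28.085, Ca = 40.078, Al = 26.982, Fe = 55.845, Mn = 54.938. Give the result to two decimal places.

2.94 percentage points

Fe in CaFeSi_2O_6: molar mass 248.087 g/mol; 1×55.845 = 55.845 g → 22.51 wt%.
Fe in (Mn_0.42Fe_0.58)_3Al_2Si_3O_12: molar mass 496.599 g/mol; 1.74×55.845 = 97.170 g → 19.57 wt%.
Difference = 22.51 − 19.57 = 2.94 percentage points.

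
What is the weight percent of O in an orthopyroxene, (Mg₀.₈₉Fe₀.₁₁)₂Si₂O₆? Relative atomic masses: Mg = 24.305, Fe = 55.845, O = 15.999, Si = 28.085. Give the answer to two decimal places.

Formula mass = 1.78×24.305 + 0.22×55.845 + 2×28.085 + 6×15.999 = 207.713 g/mol, of which 95.994 g is O.
So O makes up 95.994/207.713 = 0.4621 of the mass, i.e. 46.21%.

46.21 wt%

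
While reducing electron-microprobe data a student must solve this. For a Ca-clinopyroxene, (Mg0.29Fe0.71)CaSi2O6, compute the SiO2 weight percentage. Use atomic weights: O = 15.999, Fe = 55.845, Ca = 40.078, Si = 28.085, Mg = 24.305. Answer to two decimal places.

M((Mg0.29Fe0.71)CaSi2O6) = 238.940 g/mol; M(SiO2) = 60.083 g/mol.
Moles SiO2 per formula unit = 2 Si ÷ 1 = 2.0000.
SiO2 fraction = (2.0000 × 60.083) / 238.940 = 120.166/238.940 = 0.5029.

50.29 wt%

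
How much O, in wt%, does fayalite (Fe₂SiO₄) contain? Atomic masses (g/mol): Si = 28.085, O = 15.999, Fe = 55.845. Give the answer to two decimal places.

31.41 wt%

Formula mass = 2·55.845 + 1·28.085 + 4·15.999 = 203.771 g/mol, of which 63.996 g is O.
So O makes up 63.996/203.771 = 0.3141 of the mass, i.e. 31.41%.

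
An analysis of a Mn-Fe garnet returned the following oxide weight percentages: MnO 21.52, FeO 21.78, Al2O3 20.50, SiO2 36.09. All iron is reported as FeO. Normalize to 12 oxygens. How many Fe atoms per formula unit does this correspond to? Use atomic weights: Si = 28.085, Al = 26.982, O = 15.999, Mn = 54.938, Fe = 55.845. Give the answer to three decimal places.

1.509 Fe apfu

MnO (M=70.937): mol = 0.30337; Mn = 0.30337, O = 0.30337.
FeO (M=71.844): mol = 0.30316; Fe = 0.30316, O = 0.30316.
Al2O3 (M=101.961): mol = 0.20106; Al = 0.40212, O = 0.60318.
SiO2 (M=60.083): mol = 0.60067; Si = 0.60067, O = 1.20134.
ΣO = 2.41105; factor = 12/ΣO = 4.97708.
Fe apfu = 0.30316 × 4.97708 = 1.509.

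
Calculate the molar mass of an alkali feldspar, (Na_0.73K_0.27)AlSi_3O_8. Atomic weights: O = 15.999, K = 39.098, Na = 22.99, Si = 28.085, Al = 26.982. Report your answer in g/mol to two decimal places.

266.57 g/mol

Na: 0.73 × 22.99 = 16.7827
K: 0.27 × 39.098 = 10.5565
Al: 1 × 26.982 = 26.9820
Si: 3 × 28.085 = 84.2550
O: 8 × 15.999 = 127.9920
Summing the contributions gives the formula mass.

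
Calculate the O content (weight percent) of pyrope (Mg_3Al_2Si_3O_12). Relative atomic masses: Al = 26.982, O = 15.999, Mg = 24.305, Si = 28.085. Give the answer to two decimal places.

Molar mass of Mg_3Al_2Si_3O_12: 3·24.305 + 2·26.982 + 3·28.085 + 12·15.999 = 403.122 g/mol.
Mass of O per formula unit: 12 × 15.999 = 191.988 g.
Weight fraction O = 191.988 / 403.122 = 0.4763.

47.63 weight percent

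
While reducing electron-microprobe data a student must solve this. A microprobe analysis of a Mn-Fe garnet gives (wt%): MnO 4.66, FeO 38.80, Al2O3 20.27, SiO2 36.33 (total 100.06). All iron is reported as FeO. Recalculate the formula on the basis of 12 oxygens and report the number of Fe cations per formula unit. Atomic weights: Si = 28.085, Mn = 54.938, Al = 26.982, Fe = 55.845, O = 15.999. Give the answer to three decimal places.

MnO (M=70.937): mol = 0.06569; Mn = 0.06569, O = 0.06569.
FeO (M=71.844): mol = 0.54006; Fe = 0.54006, O = 0.54006.
Al2O3 (M=101.961): mol = 0.19880; Al = 0.39760, O = 0.59640.
SiO2 (M=60.083): mol = 0.60466; Si = 0.60466, O = 1.20932.
ΣO = 2.41147; factor = 12/ΣO = 4.97622.
Fe apfu = 0.54006 × 4.97622 = 2.687.

2.687 Fe apfu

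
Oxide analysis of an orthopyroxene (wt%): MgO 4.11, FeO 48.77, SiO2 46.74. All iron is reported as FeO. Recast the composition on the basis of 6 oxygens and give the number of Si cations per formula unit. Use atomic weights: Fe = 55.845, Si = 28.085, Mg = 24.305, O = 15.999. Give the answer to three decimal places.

1.998 Si apfu

4.11 wt% MgO ÷ 40.304 g/mol = 0.10197 mol, giving 0.10197 Mg and 0.10197 O.
48.77 wt% FeO ÷ 71.844 g/mol = 0.67883 mol, giving 0.67883 Fe and 0.67883 O.
46.74 wt% SiO2 ÷ 60.083 g/mol = 0.77792 mol, giving 0.77792 Si and 1.55584 O.
Oxygen sums to 2.33664; scaling by 6/2.33664 = 2.56779 puts the formula on 6 O.
Si: 0.77792 × 2.56779 = 1.998 atoms per formula unit.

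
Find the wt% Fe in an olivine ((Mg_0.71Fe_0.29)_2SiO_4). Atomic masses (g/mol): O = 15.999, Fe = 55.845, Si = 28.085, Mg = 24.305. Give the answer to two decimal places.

20.37 mass %

Molar mass of (Mg_0.71Fe_0.29)_2SiO_4: 1.42·24.305 + 0.58·55.845 + 1·28.085 + 4·15.999 = 158.984 g/mol.
Mass of Fe per formula unit: 0.58 × 55.845 = 32.390 g.
Weight fraction Fe = 32.390 / 158.984 = 0.2037.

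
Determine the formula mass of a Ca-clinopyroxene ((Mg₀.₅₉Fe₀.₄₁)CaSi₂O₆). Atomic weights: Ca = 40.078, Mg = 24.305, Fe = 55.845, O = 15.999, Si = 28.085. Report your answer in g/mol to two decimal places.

The formula mass is the sum 0.59(24.305) + 0.41(55.845) + 1(40.078) + 2(28.085) + 6(15.999).

229.48 g/mol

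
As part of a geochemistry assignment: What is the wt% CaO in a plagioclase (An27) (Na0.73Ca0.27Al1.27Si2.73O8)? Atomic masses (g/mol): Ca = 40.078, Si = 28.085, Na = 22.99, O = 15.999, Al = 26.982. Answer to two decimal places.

5.68 wt%

Molar mass of Na0.73Ca0.27Al1.27Si2.73O8 = 0.73·22.99 + 0.27·40.078 + 1.27·26.982 + 2.73·28.085 + 8·15.999 = 266.535 g/mol.
Each formula unit contains 0.27 Ca, equivalent to 0.27/1 = 0.2700 mol CaO.
M(CaO) = 1×40.078 + 1×15.999 = 56.077 g/mol.
Mass of CaO per formula unit = 0.2700 × 56.077 = 15.141 g.
CaO wt% = 15.141 / 266.535 × 100 = 5.68%.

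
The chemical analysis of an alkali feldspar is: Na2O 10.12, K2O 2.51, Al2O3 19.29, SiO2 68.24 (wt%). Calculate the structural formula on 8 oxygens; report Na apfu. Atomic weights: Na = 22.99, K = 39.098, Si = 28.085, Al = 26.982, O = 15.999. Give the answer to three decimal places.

Na2O: 10.12/61.979 = 0.16328 mol → 0.32656 mol Na, 0.16328 mol O.
K2O: 2.51/94.195 = 0.02665 mol → 0.05330 mol K, 0.02665 mol O.
Al2O3: 19.29/101.961 = 0.18919 mol → 0.37838 mol Al, 0.56757 mol O.
SiO2: 68.24/60.083 = 1.13576 mol → 1.13576 mol Si, 2.27152 mol O.
Total oxygen = 3.02902 mol. Normalization factor = 8/3.02902 = 2.64112.
Na per 8 O = 0.32656 × 2.64112 = 0.862.

0.862 Na apfu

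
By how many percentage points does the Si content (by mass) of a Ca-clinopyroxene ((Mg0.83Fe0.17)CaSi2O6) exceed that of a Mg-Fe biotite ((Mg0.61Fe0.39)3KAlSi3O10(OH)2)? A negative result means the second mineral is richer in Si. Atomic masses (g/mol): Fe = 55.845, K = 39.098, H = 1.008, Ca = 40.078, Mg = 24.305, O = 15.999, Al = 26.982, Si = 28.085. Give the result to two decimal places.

First mineral: 56.170 g Si in 221.909 g formula = 25.31 wt% Si.
Second mineral: 84.255 g Si in 454.156 g formula = 18.55 wt% Si.
25.31% − 18.55% gives a difference of 6.76 percentage points.

6.76 percentage points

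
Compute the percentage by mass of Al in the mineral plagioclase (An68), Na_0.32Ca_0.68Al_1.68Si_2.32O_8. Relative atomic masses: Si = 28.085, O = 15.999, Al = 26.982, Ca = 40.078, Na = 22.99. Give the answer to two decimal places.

Formula mass = 0.32*22.99 + 0.68*40.078 + 1.68*26.982 + 2.32*28.085 + 8*15.999 = 273.089 g/mol, of which 45.330 g is Al.
So Al makes up 45.330/273.089 = 0.1660 of the mass, i.e. 16.60%.

16.60 wt%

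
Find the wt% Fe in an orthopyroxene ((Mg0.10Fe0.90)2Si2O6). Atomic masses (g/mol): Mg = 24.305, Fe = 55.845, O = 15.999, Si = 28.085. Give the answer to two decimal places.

39.03 mass %

M((Mg0.10Fe0.90)2Si2O6) = 257.546 g/mol.
Fe contributes 1.80 × 55.845 = 100.521 g per mole.
100.521/257.546 = 0.3903 → 39.03%.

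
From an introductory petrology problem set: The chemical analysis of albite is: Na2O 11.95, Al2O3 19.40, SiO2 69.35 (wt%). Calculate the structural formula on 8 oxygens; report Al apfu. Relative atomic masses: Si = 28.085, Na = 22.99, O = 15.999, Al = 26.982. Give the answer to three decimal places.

0.991 Al apfu

11.95 wt% Na2O ÷ 61.979 g/mol = 0.19281 mol, giving 0.38562 Na and 0.19281 O.
19.40 wt% Al2O3 ÷ 101.961 g/mol = 0.19027 mol, giving 0.38054 Al and 0.57081 O.
69.35 wt% SiO2 ÷ 60.083 g/mol = 1.15424 mol, giving 1.15424 Si and 2.30848 O.
Oxygen sums to 3.07210; scaling by 8/3.07210 = 2.60408 puts the formula on 8 O.
Al: 0.38054 × 2.60408 = 0.991 atoms per formula unit.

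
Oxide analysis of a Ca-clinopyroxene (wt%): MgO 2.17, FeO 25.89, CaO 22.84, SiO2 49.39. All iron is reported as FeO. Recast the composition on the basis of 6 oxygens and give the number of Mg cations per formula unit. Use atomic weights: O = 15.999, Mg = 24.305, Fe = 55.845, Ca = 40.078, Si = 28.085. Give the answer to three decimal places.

0.131 Mg apfu

MgO: 2.17/40.304 = 0.05384 mol → 0.05384 mol Mg, 0.05384 mol O.
FeO: 25.89/71.844 = 0.36036 mol → 0.36036 mol Fe, 0.36036 mol O.
CaO: 22.84/56.077 = 0.40730 mol → 0.40730 mol Ca, 0.40730 mol O.
SiO2: 49.39/60.083 = 0.82203 mol → 0.82203 mol Si, 1.64406 mol O.
Total oxygen = 2.46556 mol. Normalization factor = 6/2.46556 = 2.43352.
Mg per 6 O = 0.05384 × 2.43352 = 0.131.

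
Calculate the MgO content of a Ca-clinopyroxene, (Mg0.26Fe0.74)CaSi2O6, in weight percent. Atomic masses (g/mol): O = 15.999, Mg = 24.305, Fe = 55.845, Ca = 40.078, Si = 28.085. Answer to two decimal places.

4.37 wt%

Formula mass = 239.887 g/mol.
0.26 Mg → 0.2600 mol MgO per formula unit; M(MgO) = 40.304, so MgO mass = 10.479 g.
10.479/239.887 × 100 = 4.37 wt%.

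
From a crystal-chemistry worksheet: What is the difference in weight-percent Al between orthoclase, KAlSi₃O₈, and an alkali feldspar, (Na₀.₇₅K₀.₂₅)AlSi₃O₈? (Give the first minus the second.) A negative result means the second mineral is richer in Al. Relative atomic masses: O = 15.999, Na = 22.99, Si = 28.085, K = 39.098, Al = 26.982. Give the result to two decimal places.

-0.44 percentage points

Al in KAlSi₃O₈: molar mass 278.327 g/mol; 1×26.982 = 26.982 g → 9.69 wt%.
Al in (Na₀.₇₅K₀.₂₅)AlSi₃O₈: molar mass 266.246 g/mol; 1×26.982 = 26.982 g → 10.13 wt%.
Difference = 9.69 − 10.13 = -0.44 percentage points.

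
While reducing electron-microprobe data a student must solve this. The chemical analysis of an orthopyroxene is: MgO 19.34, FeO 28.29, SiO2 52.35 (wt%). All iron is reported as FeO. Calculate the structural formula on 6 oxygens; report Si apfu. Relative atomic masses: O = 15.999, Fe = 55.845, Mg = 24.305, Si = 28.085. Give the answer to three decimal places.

1.998 Si apfu

MgO (M=40.304): mol = 0.47985; Mg = 0.47985, O = 0.47985.
FeO (M=71.844): mol = 0.39377; Fe = 0.39377, O = 0.39377.
SiO2 (M=60.083): mol = 0.87129; Si = 0.87129, O = 1.74258.
ΣO = 2.61620; factor = 6/ΣO = 2.29340.
Si apfu = 0.87129 × 2.29340 = 1.998.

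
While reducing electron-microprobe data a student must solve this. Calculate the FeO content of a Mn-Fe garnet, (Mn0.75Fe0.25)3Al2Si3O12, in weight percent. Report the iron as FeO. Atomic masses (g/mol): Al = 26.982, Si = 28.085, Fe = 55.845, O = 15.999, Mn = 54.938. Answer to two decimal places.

10.87 wt%

Molar mass of (Mn0.75Fe0.25)3Al2Si3O12 = 2.25×54.938 + 0.75×55.845 + 2×26.982 + 3×28.085 + 12×15.999 = 495.701 g/mol.
Each formula unit contains 0.75 Fe, equivalent to 0.75/1 = 0.7500 mol FeO.
M(FeO) = 1×55.845 + 1×15.999 = 71.844 g/mol.
Mass of FeO per formula unit = 0.7500 × 71.844 = 53.883 g.
FeO wt% = 53.883 / 495.701 × 100 = 10.87%.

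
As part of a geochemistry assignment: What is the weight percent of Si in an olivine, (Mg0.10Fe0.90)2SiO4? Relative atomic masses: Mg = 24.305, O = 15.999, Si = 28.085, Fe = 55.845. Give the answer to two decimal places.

14.22 wt%

M((Mg0.10Fe0.90)2SiO4) = 197.463 g/mol.
Si contributes 1 × 28.085 = 28.085 g per mole.
28.085/197.463 = 0.1422 → 14.22%.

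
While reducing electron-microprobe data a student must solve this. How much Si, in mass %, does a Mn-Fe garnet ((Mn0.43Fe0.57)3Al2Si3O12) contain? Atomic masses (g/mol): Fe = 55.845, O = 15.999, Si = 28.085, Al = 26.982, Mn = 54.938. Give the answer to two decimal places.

M((Mn0.43Fe0.57)3Al2Si3O12) = 496.572 g/mol.
Si contributes 3 × 28.085 = 84.255 g per mole.
84.255/496.572 = 0.1697 → 16.97%.

16.97 mass %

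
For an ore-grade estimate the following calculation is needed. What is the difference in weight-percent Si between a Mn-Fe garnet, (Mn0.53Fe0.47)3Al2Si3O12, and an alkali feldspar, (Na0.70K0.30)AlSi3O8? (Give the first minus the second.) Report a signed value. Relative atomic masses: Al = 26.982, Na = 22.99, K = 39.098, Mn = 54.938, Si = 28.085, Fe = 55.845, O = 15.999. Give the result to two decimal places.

Si in (Mn0.53Fe0.47)3Al2Si3O12: molar mass 496.300 g/mol; 3×28.085 = 84.255 g → 16.98 wt%.
Si in (Na0.70K0.30)AlSi3O8: molar mass 267.051 g/mol; 3×28.085 = 84.255 g → 31.55 wt%.
Difference = 16.98 − 31.55 = -14.57 percentage points.

-14.57 percentage points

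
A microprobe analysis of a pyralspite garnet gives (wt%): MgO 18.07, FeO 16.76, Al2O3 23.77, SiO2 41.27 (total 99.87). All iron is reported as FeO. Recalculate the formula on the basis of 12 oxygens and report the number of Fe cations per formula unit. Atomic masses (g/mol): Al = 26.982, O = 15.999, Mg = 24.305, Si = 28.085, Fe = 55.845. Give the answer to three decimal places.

1.016 Fe apfu

MgO (M=40.304): mol = 0.44834; Mg = 0.44834, O = 0.44834.
FeO (M=71.844): mol = 0.23328; Fe = 0.23328, O = 0.23328.
Al2O3 (M=101.961): mol = 0.23313; Al = 0.46626, O = 0.69939.
SiO2 (M=60.083): mol = 0.68688; Si = 0.68688, O = 1.37376.
ΣO = 2.75477; factor = 12/ΣO = 4.35608.
Fe apfu = 0.23328 × 4.35608 = 1.016.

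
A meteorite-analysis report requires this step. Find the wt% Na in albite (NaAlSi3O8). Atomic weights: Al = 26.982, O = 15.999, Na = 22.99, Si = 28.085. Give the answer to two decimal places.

Molar mass of NaAlSi3O8: 1×22.99 + 1×26.982 + 3×28.085 + 8×15.999 = 262.219 g/mol.
Mass of Na per formula unit: 1 × 22.99 = 22.990 g.
Weight fraction Na = 22.990 / 262.219 = 0.0877.

8.77 wt%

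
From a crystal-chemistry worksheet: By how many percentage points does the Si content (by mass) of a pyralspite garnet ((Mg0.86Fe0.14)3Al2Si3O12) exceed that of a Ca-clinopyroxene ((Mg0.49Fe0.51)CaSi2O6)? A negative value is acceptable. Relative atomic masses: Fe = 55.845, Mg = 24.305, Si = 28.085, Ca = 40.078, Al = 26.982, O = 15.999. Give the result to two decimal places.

-3.91 percentage points

M((Mg0.86Fe0.14)3Al2Si3O12) = 416.369 g/mol, so wt% Si = 84.255/416.369 × 100 = 20.24%.
M((Mg0.49Fe0.51)CaSi2O6) = 232.632 g/mol, so wt% Si = 56.170/232.632 × 100 = 24.15%.
20.24 − 24.15 = -3.91 pp.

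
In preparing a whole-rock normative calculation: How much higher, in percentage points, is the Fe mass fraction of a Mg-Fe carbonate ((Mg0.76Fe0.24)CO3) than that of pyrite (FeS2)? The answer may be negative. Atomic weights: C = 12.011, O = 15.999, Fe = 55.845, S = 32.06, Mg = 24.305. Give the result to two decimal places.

-31.96 percentage points

M((Mg0.76Fe0.24)CO3) = 91.883 g/mol, so wt% Fe = 13.403/91.883 × 100 = 14.59%.
M(FeS2) = 119.965 g/mol, so wt% Fe = 55.845/119.965 × 100 = 46.55%.
14.59 − 46.55 = -31.96 pp.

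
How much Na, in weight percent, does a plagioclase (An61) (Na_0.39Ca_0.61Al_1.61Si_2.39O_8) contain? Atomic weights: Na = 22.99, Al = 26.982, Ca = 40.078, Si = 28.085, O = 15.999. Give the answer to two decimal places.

Formula mass = 0.39×22.99 + 0.61×40.078 + 1.61×26.982 + 2.39×28.085 + 8×15.999 = 271.970 g/mol, of which 8.966 g is Na.
So Na makes up 8.966/271.970 = 0.0330 of the mass, i.e. 3.30%.

3.30 weight percent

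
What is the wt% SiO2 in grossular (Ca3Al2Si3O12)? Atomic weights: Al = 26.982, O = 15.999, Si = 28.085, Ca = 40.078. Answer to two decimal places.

40.02 wt%

M(Ca3Al2Si3O12) = 450.441 g/mol; M(SiO2) = 60.083 g/mol.
Moles SiO2 per formula unit = 3 Si ÷ 1 = 3.0000.
SiO2 fraction = (3.0000 × 60.083) / 450.441 = 180.249/450.441 = 0.4002.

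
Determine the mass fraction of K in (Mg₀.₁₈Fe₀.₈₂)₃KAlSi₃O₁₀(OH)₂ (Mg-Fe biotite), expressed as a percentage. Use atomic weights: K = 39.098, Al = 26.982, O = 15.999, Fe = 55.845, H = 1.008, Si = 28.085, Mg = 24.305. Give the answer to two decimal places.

7.90 weight percent

M((Mg₀.₁₈Fe₀.₈₂)₃KAlSi₃O₁₀(OH)₂) = 494.842 g/mol.
K contributes 1 × 39.098 = 39.098 g per mole.
39.098/494.842 = 0.0790 → 7.90%.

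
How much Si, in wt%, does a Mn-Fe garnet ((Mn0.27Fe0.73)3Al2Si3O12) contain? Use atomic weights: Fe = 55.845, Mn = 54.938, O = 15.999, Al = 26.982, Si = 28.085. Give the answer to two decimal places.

M((Mn0.27Fe0.73)3Al2Si3O12) = 497.007 g/mol.
Si contributes 3 × 28.085 = 84.255 g per mole.
84.255/497.007 = 0.1695 → 16.95%.

16.95 wt%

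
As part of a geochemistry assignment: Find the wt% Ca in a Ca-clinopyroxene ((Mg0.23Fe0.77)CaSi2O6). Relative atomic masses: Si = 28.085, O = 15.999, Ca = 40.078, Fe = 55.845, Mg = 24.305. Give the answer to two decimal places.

Molar mass of (Mg0.23Fe0.77)CaSi2O6: 0.23×24.305 + 0.77×55.845 + 1×40.078 + 2×28.085 + 6×15.999 = 240.833 g/mol.
Mass of Ca per formula unit: 1 × 40.078 = 40.078 g.
Weight fraction Ca = 40.078 / 240.833 = 0.1664.

16.64 wt%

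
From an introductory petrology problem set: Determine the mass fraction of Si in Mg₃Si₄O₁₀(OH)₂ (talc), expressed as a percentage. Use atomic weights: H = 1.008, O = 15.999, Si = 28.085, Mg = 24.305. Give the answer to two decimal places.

M(Mg₃Si₄O₁₀(OH)₂) = 379.259 g/mol.
Si contributes 4 × 28.085 = 112.340 g per mole.
112.340/379.259 = 0.2962 → 29.62%.

29.62 weight percent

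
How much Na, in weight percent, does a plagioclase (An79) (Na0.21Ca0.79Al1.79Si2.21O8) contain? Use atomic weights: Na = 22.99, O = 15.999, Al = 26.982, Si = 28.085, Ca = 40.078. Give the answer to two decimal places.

Molar mass of Na0.21Ca0.79Al1.79Si2.21O8: 0.21·22.99 + 0.79·40.078 + 1.79·26.982 + 2.21·28.085 + 8·15.999 = 274.847 g/mol.
Mass of Na per formula unit: 0.21 × 22.99 = 4.828 g.
Weight fraction Na = 4.828 / 274.847 = 0.0176.

1.76 weight percent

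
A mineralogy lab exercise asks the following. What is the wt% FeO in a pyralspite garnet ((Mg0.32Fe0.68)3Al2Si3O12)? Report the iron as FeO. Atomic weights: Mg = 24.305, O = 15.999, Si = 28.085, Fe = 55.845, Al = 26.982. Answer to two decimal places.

M((Mg0.32Fe0.68)3Al2Si3O12) = 467.464 g/mol; M(FeO) = 71.844 g/mol.
Moles FeO per formula unit = 2.04 Fe ÷ 1 = 2.0400.
FeO fraction = (2.0400 × 71.844) / 467.464 = 146.562/467.464 = 0.3135.

31.35 wt%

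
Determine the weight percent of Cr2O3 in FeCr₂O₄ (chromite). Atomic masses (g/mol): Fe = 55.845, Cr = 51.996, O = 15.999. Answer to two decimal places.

M(FeCr₂O₄) = 223.833 g/mol; M(Cr2O3) = 151.989 g/mol.
Moles Cr2O3 per formula unit = 2 Cr ÷ 2 = 1.0000.
Cr2O3 fraction = (1.0000 × 151.989) / 223.833 = 151.989/223.833 = 0.6790.

67.90 wt%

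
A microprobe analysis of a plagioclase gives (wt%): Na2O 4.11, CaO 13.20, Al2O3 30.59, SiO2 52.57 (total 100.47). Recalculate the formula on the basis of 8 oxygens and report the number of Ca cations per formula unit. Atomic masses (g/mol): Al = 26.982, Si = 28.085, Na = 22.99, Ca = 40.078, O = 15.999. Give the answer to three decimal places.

0.638 Ca apfu

4.11 wt% Na2O ÷ 61.979 g/mol = 0.06631 mol, giving 0.13262 Na and 0.06631 O.
13.20 wt% CaO ÷ 56.077 g/mol = 0.23539 mol, giving 0.23539 Ca and 0.23539 O.
30.59 wt% Al2O3 ÷ 101.961 g/mol = 0.30002 mol, giving 0.60004 Al and 0.90006 O.
52.57 wt% SiO2 ÷ 60.083 g/mol = 0.87496 mol, giving 0.87496 Si and 1.74992 O.
Oxygen sums to 2.95168; scaling by 8/2.95168 = 2.71032 puts the formula on 8 O.
Ca: 0.23539 × 2.71032 = 0.638 atoms per formula unit.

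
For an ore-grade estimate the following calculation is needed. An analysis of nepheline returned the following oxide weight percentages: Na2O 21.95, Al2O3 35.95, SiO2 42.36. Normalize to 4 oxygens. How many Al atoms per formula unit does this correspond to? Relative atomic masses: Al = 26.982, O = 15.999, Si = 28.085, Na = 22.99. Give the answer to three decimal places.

1.000 Al apfu

Na2O (M=61.979): mol = 0.35415; Na = 0.70830, O = 0.35415.
Al2O3 (M=101.961): mol = 0.35259; Al = 0.70518, O = 1.05777.
SiO2 (M=60.083): mol = 0.70502; Si = 0.70502, O = 1.41004.
ΣO = 2.82196; factor = 4/ΣO = 1.41745.
Al apfu = 0.70518 × 1.41745 = 1.000.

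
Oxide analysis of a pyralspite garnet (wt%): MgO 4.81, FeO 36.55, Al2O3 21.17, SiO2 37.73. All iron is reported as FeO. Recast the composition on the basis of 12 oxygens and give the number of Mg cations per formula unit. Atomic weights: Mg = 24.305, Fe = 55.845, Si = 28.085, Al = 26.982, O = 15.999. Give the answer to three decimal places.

0.571 Mg apfu

4.81 wt% MgO ÷ 40.304 g/mol = 0.11934 mol, giving 0.11934 Mg and 0.11934 O.
36.55 wt% FeO ÷ 71.844 g/mol = 0.50874 mol, giving 0.50874 Fe and 0.50874 O.
21.17 wt% Al2O3 ÷ 101.961 g/mol = 0.20763 mol, giving 0.41526 Al and 0.62289 O.
37.73 wt% SiO2 ÷ 60.083 g/mol = 0.62796 mol, giving 0.62796 Si and 1.25592 O.
Oxygen sums to 2.50689; scaling by 12/2.50689 = 4.78681 puts the formula on 12 O.
Mg: 0.11934 × 4.78681 = 0.571 atoms per formula unit.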